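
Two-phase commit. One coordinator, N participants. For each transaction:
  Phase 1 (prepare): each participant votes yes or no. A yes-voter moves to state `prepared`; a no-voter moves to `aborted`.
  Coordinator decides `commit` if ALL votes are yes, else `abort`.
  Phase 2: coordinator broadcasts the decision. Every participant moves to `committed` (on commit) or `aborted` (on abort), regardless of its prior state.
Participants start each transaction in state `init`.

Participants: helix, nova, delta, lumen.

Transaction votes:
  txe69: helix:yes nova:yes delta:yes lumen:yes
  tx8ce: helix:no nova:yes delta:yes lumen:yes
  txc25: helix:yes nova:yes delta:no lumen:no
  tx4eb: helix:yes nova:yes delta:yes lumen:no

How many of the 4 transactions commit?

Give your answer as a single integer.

Answer: 1

Derivation:
txe69: all yes -> commit (commits=1)
tx8ce: no from helix -> abort (commits=1)
txc25: no from delta, lumen -> abort (commits=1)
tx4eb: no from lumen -> abort (commits=1)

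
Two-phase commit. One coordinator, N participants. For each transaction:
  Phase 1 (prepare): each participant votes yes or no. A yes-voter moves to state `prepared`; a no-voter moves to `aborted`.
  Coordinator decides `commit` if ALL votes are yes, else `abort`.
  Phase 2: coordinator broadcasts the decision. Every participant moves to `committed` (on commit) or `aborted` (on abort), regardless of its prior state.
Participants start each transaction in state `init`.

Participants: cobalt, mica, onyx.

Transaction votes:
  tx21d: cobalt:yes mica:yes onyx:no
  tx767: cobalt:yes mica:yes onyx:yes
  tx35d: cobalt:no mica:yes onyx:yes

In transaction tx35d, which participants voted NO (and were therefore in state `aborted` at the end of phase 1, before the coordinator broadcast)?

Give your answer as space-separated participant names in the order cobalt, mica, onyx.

Answer: cobalt

Derivation:
Txn tx35d phase 1: cobalt no -> aborted; mica yes -> prepared; onyx yes -> prepared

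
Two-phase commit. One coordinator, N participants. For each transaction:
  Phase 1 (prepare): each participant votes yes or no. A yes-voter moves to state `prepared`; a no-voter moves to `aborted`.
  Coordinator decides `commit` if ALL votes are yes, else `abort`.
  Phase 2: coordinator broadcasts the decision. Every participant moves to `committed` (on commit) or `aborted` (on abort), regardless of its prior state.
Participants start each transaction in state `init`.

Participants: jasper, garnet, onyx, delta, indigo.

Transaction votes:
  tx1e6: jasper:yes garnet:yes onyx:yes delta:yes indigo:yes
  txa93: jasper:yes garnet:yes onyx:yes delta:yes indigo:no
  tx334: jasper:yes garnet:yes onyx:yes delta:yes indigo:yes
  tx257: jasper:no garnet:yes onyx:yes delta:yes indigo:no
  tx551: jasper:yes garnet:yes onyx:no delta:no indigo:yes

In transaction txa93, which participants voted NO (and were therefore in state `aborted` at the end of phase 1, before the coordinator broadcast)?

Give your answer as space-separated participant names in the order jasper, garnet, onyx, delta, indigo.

Answer: indigo

Derivation:
Txn txa93 phase 1: jasper yes -> prepared; garnet yes -> prepared; onyx yes -> prepared; delta yes -> prepared; indigo no -> aborted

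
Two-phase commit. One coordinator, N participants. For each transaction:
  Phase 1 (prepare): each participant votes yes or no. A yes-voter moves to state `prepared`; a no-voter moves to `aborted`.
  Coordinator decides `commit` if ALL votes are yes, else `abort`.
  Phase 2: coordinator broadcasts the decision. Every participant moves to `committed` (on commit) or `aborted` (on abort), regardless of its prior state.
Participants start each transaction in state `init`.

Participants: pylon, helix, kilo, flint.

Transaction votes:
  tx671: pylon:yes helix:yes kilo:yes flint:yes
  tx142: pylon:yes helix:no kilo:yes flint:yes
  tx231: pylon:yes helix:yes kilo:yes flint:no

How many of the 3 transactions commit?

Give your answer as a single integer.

tx671: all yes -> commit (commits=1)
tx142: no from helix -> abort (commits=1)
tx231: no from flint -> abort (commits=1)

Answer: 1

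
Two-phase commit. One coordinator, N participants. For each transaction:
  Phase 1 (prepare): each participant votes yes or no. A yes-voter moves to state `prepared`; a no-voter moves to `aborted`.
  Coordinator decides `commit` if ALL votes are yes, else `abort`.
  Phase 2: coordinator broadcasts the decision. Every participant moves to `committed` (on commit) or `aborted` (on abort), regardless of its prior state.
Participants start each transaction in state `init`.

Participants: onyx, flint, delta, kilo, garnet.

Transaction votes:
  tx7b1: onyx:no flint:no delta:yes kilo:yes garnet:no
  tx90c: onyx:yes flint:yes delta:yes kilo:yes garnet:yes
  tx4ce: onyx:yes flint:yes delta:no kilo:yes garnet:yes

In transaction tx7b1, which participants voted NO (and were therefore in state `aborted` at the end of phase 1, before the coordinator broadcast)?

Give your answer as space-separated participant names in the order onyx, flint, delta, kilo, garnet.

Answer: onyx flint garnet

Derivation:
Txn tx7b1 phase 1: onyx no -> aborted; flint no -> aborted; delta yes -> prepared; kilo yes -> prepared; garnet no -> aborted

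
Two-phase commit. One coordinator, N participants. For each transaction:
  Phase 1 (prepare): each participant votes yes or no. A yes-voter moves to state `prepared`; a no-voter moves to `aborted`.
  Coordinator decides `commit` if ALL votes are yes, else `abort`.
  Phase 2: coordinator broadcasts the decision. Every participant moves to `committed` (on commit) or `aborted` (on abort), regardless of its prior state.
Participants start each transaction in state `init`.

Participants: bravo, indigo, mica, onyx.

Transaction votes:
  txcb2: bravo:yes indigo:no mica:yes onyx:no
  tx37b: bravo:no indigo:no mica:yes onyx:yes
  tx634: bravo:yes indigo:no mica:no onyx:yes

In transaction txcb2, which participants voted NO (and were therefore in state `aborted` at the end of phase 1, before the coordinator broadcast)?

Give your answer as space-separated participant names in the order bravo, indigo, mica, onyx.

Answer: indigo onyx

Derivation:
Txn txcb2 phase 1: bravo yes -> prepared; indigo no -> aborted; mica yes -> prepared; onyx no -> aborted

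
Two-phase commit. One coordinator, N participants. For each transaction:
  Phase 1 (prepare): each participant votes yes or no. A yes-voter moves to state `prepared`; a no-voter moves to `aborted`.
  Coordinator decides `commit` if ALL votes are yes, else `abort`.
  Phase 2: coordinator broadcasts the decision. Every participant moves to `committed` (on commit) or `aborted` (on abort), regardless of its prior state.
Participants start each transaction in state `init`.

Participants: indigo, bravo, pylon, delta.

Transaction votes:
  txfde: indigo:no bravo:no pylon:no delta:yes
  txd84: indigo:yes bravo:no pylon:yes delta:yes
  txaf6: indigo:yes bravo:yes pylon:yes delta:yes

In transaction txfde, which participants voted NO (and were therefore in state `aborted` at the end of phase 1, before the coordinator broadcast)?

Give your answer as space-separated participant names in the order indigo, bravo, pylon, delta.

Txn txfde phase 1: indigo no -> aborted; bravo no -> aborted; pylon no -> aborted; delta yes -> prepared

Answer: indigo bravo pylon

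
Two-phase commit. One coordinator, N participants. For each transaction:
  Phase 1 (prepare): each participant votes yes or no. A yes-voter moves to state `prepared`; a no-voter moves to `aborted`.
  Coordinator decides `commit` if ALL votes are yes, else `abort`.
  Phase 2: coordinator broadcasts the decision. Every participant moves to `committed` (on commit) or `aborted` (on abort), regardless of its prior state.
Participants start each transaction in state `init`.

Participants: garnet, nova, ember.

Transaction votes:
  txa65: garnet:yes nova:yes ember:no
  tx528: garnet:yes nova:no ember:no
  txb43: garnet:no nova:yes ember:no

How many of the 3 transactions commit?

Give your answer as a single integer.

Answer: 0

Derivation:
txa65: no from ember -> abort (commits=0)
tx528: no from nova, ember -> abort (commits=0)
txb43: no from garnet, ember -> abort (commits=0)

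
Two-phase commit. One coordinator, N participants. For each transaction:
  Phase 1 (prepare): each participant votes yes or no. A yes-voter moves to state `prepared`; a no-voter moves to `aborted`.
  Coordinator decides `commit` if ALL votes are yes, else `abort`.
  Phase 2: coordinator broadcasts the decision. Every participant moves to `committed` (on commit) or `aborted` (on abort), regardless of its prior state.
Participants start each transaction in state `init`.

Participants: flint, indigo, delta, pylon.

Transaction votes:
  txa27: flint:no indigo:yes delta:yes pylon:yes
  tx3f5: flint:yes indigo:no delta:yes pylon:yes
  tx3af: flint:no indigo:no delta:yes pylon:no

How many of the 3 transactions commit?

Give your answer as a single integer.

Answer: 0

Derivation:
txa27: no from flint -> abort (commits=0)
tx3f5: no from indigo -> abort (commits=0)
tx3af: no from flint, indigo, pylon -> abort (commits=0)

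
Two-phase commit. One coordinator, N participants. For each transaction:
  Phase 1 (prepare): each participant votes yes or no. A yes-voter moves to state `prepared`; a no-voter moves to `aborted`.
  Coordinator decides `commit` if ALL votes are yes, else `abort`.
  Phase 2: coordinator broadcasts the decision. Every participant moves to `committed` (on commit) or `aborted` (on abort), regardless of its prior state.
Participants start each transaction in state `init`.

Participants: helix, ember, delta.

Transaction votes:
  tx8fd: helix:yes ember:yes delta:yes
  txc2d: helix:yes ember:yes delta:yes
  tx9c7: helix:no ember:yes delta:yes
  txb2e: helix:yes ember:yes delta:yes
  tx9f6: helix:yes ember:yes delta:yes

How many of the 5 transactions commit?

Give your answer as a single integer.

Answer: 4

Derivation:
tx8fd: all yes -> commit (commits=1)
txc2d: all yes -> commit (commits=2)
tx9c7: no from helix -> abort (commits=2)
txb2e: all yes -> commit (commits=3)
tx9f6: all yes -> commit (commits=4)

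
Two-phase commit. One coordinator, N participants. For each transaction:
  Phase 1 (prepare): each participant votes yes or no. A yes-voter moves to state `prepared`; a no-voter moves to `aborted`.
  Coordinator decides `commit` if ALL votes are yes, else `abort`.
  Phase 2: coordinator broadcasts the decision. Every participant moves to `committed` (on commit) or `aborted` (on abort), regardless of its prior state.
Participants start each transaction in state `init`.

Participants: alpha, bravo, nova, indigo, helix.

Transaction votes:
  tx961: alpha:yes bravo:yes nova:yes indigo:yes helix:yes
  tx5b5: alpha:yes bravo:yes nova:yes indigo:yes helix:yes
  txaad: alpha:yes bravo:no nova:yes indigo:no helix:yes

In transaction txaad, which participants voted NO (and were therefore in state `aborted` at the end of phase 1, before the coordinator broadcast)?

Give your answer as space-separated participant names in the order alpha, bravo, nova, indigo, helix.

Answer: bravo indigo

Derivation:
Txn txaad phase 1: alpha yes -> prepared; bravo no -> aborted; nova yes -> prepared; indigo no -> aborted; helix yes -> prepared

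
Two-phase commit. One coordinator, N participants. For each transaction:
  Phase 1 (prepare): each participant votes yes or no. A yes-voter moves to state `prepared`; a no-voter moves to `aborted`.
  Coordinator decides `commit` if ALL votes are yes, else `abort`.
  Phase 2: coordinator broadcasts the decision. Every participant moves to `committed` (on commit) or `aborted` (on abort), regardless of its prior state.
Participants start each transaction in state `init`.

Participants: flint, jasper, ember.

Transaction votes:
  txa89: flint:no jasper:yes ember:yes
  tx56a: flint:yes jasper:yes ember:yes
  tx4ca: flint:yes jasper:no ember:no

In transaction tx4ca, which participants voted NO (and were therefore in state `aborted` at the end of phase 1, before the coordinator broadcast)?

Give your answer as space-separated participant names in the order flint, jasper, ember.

Answer: jasper ember

Derivation:
Txn tx4ca phase 1: flint yes -> prepared; jasper no -> aborted; ember no -> aborted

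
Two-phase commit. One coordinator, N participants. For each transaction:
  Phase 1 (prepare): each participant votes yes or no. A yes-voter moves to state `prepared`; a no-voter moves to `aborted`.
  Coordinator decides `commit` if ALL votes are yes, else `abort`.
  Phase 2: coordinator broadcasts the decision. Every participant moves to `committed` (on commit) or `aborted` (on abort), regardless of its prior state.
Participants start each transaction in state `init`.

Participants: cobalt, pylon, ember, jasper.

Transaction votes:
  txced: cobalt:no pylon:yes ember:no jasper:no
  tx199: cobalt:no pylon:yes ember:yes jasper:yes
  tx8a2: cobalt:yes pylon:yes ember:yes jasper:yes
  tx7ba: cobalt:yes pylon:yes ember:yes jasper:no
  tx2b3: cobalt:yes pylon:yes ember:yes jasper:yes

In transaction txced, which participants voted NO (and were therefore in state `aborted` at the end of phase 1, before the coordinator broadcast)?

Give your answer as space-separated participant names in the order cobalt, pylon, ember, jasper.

Answer: cobalt ember jasper

Derivation:
Txn txced phase 1: cobalt no -> aborted; pylon yes -> prepared; ember no -> aborted; jasper no -> aborted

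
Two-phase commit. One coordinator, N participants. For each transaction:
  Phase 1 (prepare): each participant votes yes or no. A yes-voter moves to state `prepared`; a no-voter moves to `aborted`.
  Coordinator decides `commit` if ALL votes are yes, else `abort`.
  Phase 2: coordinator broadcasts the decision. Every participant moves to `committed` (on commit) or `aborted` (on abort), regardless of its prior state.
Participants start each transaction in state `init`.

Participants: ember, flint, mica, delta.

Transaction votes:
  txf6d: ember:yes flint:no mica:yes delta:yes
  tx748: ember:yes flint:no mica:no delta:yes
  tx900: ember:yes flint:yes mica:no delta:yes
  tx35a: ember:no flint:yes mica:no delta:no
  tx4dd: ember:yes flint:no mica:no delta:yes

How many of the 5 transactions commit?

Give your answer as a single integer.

txf6d: no from flint -> abort (commits=0)
tx748: no from flint, mica -> abort (commits=0)
tx900: no from mica -> abort (commits=0)
tx35a: no from ember, mica, delta -> abort (commits=0)
tx4dd: no from flint, mica -> abort (commits=0)

Answer: 0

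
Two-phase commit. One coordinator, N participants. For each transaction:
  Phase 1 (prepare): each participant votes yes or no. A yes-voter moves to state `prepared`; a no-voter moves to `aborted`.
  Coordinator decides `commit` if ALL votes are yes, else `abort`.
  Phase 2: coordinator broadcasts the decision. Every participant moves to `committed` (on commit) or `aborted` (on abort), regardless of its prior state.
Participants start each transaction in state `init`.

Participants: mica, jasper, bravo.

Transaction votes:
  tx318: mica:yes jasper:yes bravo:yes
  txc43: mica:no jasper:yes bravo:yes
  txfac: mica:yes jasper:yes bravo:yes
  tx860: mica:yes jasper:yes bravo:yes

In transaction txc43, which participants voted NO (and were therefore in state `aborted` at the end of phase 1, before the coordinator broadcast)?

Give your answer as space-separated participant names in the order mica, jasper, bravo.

Txn txc43 phase 1: mica no -> aborted; jasper yes -> prepared; bravo yes -> prepared

Answer: mica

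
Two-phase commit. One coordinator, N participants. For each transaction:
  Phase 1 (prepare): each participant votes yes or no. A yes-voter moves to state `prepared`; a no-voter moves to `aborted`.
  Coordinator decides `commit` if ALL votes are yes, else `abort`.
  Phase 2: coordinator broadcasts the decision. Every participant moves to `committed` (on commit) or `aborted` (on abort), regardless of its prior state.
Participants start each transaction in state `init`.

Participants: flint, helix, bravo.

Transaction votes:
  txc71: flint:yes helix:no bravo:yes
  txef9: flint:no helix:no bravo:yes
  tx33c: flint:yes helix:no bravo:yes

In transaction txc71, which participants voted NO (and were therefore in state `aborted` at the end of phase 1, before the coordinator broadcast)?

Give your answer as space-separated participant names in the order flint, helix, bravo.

Txn txc71 phase 1: flint yes -> prepared; helix no -> aborted; bravo yes -> prepared

Answer: helix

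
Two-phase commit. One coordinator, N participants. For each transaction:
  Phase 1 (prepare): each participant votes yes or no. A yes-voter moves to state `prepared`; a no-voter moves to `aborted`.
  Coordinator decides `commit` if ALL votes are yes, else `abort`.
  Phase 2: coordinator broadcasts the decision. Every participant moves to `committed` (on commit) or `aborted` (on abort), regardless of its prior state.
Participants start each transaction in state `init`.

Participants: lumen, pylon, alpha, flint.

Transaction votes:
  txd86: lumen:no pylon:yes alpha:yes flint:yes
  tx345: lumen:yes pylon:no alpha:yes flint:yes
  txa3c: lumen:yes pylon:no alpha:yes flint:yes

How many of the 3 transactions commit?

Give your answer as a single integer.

txd86: no from lumen -> abort (commits=0)
tx345: no from pylon -> abort (commits=0)
txa3c: no from pylon -> abort (commits=0)

Answer: 0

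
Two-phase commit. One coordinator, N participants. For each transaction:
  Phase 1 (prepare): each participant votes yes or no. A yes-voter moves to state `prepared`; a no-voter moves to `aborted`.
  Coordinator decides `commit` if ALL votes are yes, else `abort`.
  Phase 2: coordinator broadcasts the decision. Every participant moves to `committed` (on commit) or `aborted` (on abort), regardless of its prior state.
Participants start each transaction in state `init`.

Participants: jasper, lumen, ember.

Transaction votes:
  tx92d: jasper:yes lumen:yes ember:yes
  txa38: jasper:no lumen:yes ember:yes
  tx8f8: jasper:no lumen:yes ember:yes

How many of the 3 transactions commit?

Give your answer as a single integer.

Answer: 1

Derivation:
tx92d: all yes -> commit (commits=1)
txa38: no from jasper -> abort (commits=1)
tx8f8: no from jasper -> abort (commits=1)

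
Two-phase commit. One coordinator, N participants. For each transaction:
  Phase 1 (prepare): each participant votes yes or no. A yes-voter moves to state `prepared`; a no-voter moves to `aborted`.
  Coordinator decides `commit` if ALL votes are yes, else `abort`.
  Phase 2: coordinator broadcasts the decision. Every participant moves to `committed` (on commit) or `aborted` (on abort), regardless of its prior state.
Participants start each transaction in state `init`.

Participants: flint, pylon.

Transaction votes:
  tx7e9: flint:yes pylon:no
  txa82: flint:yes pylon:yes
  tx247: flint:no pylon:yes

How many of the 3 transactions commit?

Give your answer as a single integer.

tx7e9: no from pylon -> abort (commits=0)
txa82: all yes -> commit (commits=1)
tx247: no from flint -> abort (commits=1)

Answer: 1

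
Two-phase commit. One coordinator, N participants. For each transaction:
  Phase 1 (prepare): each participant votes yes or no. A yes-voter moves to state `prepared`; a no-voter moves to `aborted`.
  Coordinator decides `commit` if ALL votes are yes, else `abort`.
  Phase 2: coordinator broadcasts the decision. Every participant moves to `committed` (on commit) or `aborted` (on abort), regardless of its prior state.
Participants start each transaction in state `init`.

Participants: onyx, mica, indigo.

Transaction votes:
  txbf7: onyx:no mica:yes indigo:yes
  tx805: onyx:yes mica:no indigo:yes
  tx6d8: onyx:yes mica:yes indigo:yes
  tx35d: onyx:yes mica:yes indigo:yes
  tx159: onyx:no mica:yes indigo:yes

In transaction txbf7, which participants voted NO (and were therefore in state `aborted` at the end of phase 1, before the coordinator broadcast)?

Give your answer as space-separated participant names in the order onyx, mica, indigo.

Answer: onyx

Derivation:
Txn txbf7 phase 1: onyx no -> aborted; mica yes -> prepared; indigo yes -> prepared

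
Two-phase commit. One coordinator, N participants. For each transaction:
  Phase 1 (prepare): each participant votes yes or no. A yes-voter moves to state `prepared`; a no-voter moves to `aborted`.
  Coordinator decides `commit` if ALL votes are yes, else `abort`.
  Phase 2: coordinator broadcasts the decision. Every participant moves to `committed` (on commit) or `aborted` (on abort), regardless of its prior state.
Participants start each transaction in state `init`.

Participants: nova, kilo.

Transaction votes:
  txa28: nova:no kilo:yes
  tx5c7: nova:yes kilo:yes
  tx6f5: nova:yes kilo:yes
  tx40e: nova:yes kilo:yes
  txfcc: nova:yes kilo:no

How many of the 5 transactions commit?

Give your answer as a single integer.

txa28: no from nova -> abort (commits=0)
tx5c7: all yes -> commit (commits=1)
tx6f5: all yes -> commit (commits=2)
tx40e: all yes -> commit (commits=3)
txfcc: no from kilo -> abort (commits=3)

Answer: 3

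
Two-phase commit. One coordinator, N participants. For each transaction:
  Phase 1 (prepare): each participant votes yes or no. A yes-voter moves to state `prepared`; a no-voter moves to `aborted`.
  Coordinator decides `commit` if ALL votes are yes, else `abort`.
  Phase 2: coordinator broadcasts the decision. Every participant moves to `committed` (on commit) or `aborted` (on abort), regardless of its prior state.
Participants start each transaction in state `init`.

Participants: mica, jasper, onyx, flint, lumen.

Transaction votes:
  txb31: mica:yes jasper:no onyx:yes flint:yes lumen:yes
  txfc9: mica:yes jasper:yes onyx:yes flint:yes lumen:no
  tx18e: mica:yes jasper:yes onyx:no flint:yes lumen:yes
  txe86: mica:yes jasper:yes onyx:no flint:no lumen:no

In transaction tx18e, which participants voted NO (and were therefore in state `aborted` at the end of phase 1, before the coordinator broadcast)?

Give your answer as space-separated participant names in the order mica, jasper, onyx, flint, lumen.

Txn tx18e phase 1: mica yes -> prepared; jasper yes -> prepared; onyx no -> aborted; flint yes -> prepared; lumen yes -> prepared

Answer: onyx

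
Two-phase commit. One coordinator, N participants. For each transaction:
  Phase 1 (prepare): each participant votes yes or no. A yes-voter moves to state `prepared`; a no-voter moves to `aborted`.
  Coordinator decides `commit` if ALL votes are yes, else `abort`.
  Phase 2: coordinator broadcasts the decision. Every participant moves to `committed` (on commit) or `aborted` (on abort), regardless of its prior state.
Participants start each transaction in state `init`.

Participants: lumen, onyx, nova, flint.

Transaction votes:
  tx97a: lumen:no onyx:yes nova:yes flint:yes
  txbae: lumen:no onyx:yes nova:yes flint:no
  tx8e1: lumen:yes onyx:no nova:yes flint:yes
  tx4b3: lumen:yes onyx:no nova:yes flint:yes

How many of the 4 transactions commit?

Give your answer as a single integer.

tx97a: no from lumen -> abort (commits=0)
txbae: no from lumen, flint -> abort (commits=0)
tx8e1: no from onyx -> abort (commits=0)
tx4b3: no from onyx -> abort (commits=0)

Answer: 0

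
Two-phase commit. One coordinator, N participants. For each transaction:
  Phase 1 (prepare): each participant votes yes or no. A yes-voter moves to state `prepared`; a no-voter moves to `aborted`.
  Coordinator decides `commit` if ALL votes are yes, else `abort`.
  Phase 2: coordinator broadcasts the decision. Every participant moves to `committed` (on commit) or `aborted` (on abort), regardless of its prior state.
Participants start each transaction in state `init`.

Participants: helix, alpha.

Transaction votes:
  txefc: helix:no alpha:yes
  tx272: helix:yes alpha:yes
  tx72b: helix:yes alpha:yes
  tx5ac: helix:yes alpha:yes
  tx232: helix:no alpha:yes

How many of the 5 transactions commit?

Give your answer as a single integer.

txefc: no from helix -> abort (commits=0)
tx272: all yes -> commit (commits=1)
tx72b: all yes -> commit (commits=2)
tx5ac: all yes -> commit (commits=3)
tx232: no from helix -> abort (commits=3)

Answer: 3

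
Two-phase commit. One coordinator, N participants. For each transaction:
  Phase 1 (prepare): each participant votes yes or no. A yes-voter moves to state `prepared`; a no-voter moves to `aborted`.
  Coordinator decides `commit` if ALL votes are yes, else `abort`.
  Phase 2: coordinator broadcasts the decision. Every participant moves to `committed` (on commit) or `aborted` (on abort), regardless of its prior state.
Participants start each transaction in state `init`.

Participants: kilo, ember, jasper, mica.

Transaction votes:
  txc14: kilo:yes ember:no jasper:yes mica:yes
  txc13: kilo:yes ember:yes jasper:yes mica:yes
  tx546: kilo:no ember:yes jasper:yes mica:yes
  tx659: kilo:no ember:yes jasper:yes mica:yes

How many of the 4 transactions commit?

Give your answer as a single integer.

Answer: 1

Derivation:
txc14: no from ember -> abort (commits=0)
txc13: all yes -> commit (commits=1)
tx546: no from kilo -> abort (commits=1)
tx659: no from kilo -> abort (commits=1)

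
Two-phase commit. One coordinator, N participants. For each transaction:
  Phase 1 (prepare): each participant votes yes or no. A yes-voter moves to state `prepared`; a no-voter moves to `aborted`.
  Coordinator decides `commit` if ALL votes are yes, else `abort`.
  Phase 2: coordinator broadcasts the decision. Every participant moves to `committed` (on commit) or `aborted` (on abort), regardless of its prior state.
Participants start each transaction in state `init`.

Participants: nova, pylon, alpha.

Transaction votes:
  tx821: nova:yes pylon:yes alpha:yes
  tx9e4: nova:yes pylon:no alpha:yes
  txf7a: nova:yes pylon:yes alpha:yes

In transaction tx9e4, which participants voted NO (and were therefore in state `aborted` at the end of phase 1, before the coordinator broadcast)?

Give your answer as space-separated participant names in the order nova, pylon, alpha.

Txn tx9e4 phase 1: nova yes -> prepared; pylon no -> aborted; alpha yes -> prepared

Answer: pylon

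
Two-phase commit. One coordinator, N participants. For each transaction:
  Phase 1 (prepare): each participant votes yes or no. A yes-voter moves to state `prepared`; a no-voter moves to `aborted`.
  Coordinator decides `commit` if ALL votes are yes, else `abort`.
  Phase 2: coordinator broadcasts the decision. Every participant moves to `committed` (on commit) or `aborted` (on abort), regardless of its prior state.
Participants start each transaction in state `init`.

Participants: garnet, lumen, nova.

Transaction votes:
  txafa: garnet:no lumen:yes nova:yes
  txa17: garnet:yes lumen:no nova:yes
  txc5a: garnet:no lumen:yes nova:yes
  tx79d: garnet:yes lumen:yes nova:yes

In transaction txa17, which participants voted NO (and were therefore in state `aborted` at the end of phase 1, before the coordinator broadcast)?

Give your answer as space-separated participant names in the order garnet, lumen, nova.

Txn txa17 phase 1: garnet yes -> prepared; lumen no -> aborted; nova yes -> prepared

Answer: lumen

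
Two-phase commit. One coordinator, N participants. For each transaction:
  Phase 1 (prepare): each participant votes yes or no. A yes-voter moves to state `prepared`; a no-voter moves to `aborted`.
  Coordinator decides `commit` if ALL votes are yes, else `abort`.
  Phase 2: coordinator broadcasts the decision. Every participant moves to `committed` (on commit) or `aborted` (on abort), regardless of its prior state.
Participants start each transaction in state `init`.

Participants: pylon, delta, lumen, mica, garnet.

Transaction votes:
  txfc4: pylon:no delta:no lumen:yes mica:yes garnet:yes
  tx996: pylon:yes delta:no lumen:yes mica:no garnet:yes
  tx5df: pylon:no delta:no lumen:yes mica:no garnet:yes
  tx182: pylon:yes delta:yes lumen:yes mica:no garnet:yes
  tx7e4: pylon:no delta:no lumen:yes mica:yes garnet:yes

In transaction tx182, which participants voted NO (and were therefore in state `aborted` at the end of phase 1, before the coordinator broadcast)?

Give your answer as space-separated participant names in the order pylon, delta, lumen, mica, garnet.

Answer: mica

Derivation:
Txn tx182 phase 1: pylon yes -> prepared; delta yes -> prepared; lumen yes -> prepared; mica no -> aborted; garnet yes -> prepared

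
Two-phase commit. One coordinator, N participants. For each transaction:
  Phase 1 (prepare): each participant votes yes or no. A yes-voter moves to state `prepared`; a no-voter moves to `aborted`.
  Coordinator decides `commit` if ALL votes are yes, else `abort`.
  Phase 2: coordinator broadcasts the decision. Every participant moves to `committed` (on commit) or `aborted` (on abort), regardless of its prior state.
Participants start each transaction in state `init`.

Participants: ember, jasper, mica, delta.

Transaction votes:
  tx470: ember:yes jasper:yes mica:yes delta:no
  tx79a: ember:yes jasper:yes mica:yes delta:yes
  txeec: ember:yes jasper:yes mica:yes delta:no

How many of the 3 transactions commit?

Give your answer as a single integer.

tx470: no from delta -> abort (commits=0)
tx79a: all yes -> commit (commits=1)
txeec: no from delta -> abort (commits=1)

Answer: 1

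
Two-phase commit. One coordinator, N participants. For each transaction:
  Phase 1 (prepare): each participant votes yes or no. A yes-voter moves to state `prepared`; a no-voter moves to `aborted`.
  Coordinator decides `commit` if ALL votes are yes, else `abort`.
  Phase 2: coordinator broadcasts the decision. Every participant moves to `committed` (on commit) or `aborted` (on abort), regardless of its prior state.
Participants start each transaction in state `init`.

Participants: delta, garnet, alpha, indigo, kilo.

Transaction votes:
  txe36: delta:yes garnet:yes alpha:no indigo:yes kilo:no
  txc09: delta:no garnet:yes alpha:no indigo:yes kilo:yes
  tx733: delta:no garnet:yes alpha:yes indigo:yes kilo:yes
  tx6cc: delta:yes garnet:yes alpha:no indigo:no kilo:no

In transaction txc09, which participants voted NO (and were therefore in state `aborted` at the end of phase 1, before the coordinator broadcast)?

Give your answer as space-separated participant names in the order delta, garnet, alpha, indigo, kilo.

Txn txc09 phase 1: delta no -> aborted; garnet yes -> prepared; alpha no -> aborted; indigo yes -> prepared; kilo yes -> prepared

Answer: delta alpha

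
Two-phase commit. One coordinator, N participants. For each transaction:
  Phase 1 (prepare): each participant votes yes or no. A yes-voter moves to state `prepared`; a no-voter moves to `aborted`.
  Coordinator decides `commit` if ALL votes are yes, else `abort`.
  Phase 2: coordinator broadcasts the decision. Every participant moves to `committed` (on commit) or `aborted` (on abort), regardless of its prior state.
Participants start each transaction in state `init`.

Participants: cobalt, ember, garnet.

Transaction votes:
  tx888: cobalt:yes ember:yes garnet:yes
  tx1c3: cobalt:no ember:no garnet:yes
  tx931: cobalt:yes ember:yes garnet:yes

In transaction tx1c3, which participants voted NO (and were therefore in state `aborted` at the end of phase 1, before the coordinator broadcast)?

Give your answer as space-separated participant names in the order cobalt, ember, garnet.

Answer: cobalt ember

Derivation:
Txn tx1c3 phase 1: cobalt no -> aborted; ember no -> aborted; garnet yes -> prepared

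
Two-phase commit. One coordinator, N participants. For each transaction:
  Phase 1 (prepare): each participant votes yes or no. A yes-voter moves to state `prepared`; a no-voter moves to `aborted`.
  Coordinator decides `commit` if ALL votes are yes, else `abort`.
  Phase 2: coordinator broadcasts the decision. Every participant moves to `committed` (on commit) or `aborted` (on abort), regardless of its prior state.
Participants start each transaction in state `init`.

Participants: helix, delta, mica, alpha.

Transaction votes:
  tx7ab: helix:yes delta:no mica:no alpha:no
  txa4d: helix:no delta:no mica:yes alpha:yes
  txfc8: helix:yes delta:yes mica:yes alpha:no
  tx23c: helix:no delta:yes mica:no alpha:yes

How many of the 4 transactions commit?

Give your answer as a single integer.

Answer: 0

Derivation:
tx7ab: no from delta, mica, alpha -> abort (commits=0)
txa4d: no from helix, delta -> abort (commits=0)
txfc8: no from alpha -> abort (commits=0)
tx23c: no from helix, mica -> abort (commits=0)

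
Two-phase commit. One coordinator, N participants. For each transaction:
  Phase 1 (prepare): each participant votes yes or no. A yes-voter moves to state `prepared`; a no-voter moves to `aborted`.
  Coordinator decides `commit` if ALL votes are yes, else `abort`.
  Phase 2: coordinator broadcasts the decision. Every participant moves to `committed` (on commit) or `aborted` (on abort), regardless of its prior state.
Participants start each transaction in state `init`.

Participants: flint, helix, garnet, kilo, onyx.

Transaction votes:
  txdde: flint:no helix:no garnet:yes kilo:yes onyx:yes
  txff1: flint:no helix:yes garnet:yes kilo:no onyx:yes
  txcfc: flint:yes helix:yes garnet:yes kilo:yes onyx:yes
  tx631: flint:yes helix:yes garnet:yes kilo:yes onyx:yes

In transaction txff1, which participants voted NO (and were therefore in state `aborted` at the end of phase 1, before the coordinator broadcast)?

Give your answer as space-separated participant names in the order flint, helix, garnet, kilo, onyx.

Answer: flint kilo

Derivation:
Txn txff1 phase 1: flint no -> aborted; helix yes -> prepared; garnet yes -> prepared; kilo no -> aborted; onyx yes -> prepared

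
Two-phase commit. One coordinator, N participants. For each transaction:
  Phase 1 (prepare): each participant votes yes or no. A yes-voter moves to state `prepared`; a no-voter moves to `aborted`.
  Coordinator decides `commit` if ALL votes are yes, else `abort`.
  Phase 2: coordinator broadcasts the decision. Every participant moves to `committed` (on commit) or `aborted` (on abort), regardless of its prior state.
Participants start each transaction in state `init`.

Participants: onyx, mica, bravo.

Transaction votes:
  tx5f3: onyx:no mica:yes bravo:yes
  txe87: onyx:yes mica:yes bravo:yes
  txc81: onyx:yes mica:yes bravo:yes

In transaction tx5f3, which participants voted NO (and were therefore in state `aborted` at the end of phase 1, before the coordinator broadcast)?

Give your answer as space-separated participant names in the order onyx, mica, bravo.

Txn tx5f3 phase 1: onyx no -> aborted; mica yes -> prepared; bravo yes -> prepared

Answer: onyx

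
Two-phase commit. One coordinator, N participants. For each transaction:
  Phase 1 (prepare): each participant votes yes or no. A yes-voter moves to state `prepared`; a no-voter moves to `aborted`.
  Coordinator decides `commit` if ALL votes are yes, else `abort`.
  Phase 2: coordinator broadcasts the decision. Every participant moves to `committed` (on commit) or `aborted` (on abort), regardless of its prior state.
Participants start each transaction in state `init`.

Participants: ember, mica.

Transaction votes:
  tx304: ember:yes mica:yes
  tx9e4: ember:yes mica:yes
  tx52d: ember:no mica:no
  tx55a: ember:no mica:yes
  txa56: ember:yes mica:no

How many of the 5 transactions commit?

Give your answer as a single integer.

Answer: 2

Derivation:
tx304: all yes -> commit (commits=1)
tx9e4: all yes -> commit (commits=2)
tx52d: no from ember, mica -> abort (commits=2)
tx55a: no from ember -> abort (commits=2)
txa56: no from mica -> abort (commits=2)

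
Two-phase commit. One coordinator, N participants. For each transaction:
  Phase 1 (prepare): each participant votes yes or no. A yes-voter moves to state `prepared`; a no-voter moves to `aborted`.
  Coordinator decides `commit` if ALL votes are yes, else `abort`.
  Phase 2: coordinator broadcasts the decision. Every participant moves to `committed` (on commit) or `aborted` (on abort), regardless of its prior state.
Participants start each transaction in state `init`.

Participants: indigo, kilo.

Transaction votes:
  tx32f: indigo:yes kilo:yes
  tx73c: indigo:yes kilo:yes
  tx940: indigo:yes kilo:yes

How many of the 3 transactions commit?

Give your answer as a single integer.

Answer: 3

Derivation:
tx32f: all yes -> commit (commits=1)
tx73c: all yes -> commit (commits=2)
tx940: all yes -> commit (commits=3)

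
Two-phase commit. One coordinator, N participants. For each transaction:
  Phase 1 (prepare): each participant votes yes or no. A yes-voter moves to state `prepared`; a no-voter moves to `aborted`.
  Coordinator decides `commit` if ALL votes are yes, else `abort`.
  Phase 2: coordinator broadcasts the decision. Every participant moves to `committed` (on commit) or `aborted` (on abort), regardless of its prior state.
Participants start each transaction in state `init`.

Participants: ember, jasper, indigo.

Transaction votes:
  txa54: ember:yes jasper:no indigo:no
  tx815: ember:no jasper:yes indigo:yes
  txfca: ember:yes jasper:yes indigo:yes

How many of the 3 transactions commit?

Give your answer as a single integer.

txa54: no from jasper, indigo -> abort (commits=0)
tx815: no from ember -> abort (commits=0)
txfca: all yes -> commit (commits=1)

Answer: 1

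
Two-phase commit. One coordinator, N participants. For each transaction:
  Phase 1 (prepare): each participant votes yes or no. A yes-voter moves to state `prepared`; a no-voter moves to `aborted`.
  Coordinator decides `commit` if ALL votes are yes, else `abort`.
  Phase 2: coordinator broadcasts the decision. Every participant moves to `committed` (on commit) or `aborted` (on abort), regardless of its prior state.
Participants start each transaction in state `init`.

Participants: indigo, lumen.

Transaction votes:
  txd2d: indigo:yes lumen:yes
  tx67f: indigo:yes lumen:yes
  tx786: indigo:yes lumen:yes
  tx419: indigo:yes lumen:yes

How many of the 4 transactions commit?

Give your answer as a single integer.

txd2d: all yes -> commit (commits=1)
tx67f: all yes -> commit (commits=2)
tx786: all yes -> commit (commits=3)
tx419: all yes -> commit (commits=4)

Answer: 4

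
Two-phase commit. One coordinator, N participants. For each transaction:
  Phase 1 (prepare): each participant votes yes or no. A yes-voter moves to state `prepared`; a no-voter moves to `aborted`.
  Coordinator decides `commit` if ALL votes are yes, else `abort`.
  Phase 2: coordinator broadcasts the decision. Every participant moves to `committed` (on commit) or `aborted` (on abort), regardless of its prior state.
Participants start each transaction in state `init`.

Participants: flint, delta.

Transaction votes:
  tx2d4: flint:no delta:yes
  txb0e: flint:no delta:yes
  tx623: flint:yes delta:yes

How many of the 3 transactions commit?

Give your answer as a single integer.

tx2d4: no from flint -> abort (commits=0)
txb0e: no from flint -> abort (commits=0)
tx623: all yes -> commit (commits=1)

Answer: 1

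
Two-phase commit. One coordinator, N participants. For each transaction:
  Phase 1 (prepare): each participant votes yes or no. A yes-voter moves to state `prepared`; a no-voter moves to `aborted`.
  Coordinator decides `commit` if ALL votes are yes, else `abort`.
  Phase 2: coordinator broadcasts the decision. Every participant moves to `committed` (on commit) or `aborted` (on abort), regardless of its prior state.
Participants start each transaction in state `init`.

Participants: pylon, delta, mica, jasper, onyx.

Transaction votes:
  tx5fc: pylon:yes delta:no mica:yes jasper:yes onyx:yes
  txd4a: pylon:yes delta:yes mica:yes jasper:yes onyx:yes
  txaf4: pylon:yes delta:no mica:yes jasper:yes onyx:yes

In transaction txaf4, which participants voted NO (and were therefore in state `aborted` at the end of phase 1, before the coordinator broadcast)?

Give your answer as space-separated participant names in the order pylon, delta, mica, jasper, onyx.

Answer: delta

Derivation:
Txn txaf4 phase 1: pylon yes -> prepared; delta no -> aborted; mica yes -> prepared; jasper yes -> prepared; onyx yes -> prepared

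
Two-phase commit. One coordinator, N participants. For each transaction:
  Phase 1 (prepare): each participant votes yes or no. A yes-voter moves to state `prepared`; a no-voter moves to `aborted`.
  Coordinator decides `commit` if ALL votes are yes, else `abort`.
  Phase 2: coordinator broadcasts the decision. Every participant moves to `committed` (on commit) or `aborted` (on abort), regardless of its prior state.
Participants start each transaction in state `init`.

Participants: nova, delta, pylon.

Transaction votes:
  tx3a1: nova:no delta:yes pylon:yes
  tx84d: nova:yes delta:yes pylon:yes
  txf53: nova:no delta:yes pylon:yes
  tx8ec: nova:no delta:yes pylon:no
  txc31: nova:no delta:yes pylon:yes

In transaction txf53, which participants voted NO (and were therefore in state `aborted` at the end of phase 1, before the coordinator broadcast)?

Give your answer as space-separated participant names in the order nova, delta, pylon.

Txn txf53 phase 1: nova no -> aborted; delta yes -> prepared; pylon yes -> prepared

Answer: nova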